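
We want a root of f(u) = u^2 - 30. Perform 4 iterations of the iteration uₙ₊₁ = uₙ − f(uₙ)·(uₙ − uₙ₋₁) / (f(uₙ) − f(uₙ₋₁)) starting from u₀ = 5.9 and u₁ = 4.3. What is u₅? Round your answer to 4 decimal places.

f(5.9) = 4.810000, f(4.3) = -11.510000
u₂ = 4.300000 − (-11.510000)·(4.300000 − 5.900000) / (-11.510000 − 4.810000) = 4.300000 − (18.416000)/(-16.320000) = 5.428431
f(5.428431) = -0.532133
u₃ = 5.428431 − (-0.532133)·(5.428431 − 4.300000) / (-0.532133 − (-11.510000)) = 5.428431 − (-0.600475)/(10.977867) = 5.483130
f(5.483130) = 0.064716
u₄ = 5.483130 − 0.064716·(5.483130 − 5.428431) / (0.064716 − (-0.532133)) = 5.483130 − (0.003540)/(0.596849) = 5.477199
f(5.477199) = -0.000289
u₅ = 5.477199 − (-0.000289)·(5.477199 − 5.483130) / (-0.000289 − 0.064716) = 5.477199 − (0.000002)/(-0.065005) = 5.477226

5.4772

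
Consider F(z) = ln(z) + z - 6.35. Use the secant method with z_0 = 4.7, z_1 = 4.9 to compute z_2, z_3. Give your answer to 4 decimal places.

F(4.7) = -0.102437, F(4.9) = 0.139235
z_2 = 4.900000 − 0.139235·(4.900000 − 4.700000) / (0.139235 − (-0.102437)) = 4.900000 − (0.027847)/(0.241673) = 4.784774
F(4.784774) = 0.000212
z_3 = 4.784774 − 0.000212·(4.784774 − 4.900000) / (0.000212 − 0.139235) = 4.784774 − (-0.000024)/(-0.139023) = 4.784598

4.7848, 4.7846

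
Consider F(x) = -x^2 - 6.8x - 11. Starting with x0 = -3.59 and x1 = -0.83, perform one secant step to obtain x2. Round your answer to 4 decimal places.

-3.3699

F(-3.59) = 0.523900, F(-0.83) = -6.044900
x2 = -0.830000 − (-6.044900)·(-0.830000 − (-3.590000)) / (-6.044900 − 0.523900) = -0.830000 − (-16.683924)/(-6.568800) = -3.369874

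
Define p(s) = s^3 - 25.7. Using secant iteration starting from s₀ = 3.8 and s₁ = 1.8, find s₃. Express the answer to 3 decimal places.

3.147

p(3.8) = 29.17200, p(1.8) = -19.86800
s₂ = 1.80000 − (-19.86800)·(1.80000 − 3.80000) / (-19.86800 − 29.17200) = 1.80000 − (39.73600)/(-49.04000) = 2.61028
p(2.61028) = -7.91475
s₃ = 2.61028 − (-7.91475)·(2.61028 − 1.80000) / (-7.91475 − (-19.86800)) = 2.61028 − (-6.41314)/(11.95325) = 3.14680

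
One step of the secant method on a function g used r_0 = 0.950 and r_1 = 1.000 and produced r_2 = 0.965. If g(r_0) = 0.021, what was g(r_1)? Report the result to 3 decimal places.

The secant line through (0.950, 0.021) and (1.000, g(r_1)) crosses zero at r_2 = 0.965.
So (0.950, 0.021), (1.000, g(r_1)), (0.965, 0) are collinear:
g(r_1) = 0.021 · (1.000 − 0.965) / (0.950 − 0.965) = 0.021 · (0.03500)/(-0.01500) = -0.04900

-0.049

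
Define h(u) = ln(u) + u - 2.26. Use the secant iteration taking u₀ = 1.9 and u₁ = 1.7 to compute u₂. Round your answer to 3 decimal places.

1.719

h(1.9) = 0.28185, h(1.7) = -0.02937
u₂ = 1.70000 − (-0.02937)·(1.70000 − 1.90000) / (-0.02937 − 0.28185) = 1.70000 − (0.00587)/(-0.31123) = 1.71887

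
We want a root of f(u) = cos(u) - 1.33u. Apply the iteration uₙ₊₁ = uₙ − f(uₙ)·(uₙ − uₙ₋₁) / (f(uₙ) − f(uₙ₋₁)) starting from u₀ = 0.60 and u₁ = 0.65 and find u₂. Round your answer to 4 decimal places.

f(0.60) = 0.027336, f(0.65) = -0.068416
u₂ = 0.650000 − (-0.068416)·(0.650000 − 0.600000) / (-0.068416 − 0.027336) = 0.650000 − (-0.003421)/(-0.095752) = 0.614274

0.6143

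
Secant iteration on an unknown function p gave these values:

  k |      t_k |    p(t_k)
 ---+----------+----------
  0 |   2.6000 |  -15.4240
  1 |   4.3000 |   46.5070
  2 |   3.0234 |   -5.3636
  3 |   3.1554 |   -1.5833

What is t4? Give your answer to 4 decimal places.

3.2107

t4 = 3.1554 − (-1.5833)·(3.1554 − 3.0234) / (-1.5833 − (-5.3636))
   = 3.1554 − (-0.208996)/(3.780300) = 3.210685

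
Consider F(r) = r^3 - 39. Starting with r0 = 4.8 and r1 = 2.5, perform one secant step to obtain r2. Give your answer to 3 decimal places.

F(4.8) = 71.59200, F(2.5) = -23.37500
r2 = 2.50000 − (-23.37500)·(2.50000 − 4.80000) / (-23.37500 − 71.59200) = 2.50000 − (53.76250)/(-94.96700) = 3.06612

3.066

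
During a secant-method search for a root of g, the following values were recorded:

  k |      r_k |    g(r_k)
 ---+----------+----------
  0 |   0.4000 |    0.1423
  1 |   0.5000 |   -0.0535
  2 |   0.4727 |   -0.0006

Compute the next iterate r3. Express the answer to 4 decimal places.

r3 = 0.4727 − (-0.0006)·(0.4727 − 0.5000) / (-0.0006 − (-0.0535))
   = 0.4727 − (0.000016)/(0.052900) = 0.472390

0.4724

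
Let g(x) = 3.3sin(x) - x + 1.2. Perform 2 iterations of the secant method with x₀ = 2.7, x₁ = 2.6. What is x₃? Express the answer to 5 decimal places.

g(2.7) = -0.0896464, g(2.6) = 0.3011545
x₂ = 2.6000000 − 0.3011545·(2.6000000 − 2.7000000) / (0.3011545 − (-0.0896464)) = 2.6000000 − (-0.0301155)/(0.3908009) = 2.6770609
g(2.6770609) = 0.0013532
x₃ = 2.6770609 − 0.0013532·(2.6770609 − 2.6000000) / (0.0013532 − 0.3011545) = 2.6770609 − (0.0001043)/(-0.2998013) = 2.6774087

2.67741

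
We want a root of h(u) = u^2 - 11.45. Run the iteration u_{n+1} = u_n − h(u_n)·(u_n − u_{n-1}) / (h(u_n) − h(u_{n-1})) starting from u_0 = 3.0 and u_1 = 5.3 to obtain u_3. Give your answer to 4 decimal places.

3.3640

h(3.0) = -2.450000, h(5.3) = 16.640000
u_2 = 5.300000 − 16.640000·(5.300000 − 3.000000) / (16.640000 − (-2.450000)) = 5.300000 − (38.272000)/(19.090000) = 3.295181
h(3.295181) = -0.591784
u_3 = 3.295181 − (-0.591784)·(3.295181 − 5.300000) / (-0.591784 − 16.640000) = 3.295181 − (1.186420)/(-17.231784) = 3.364031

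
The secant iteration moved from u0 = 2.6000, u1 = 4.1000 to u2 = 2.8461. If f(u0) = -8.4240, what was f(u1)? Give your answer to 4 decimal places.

The secant line through (2.6000, -8.4240) and (4.1000, f(u1)) crosses zero at u2 = 2.8461.
So (2.6000, -8.4240), (4.1000, f(u1)), (2.8461, 0) are collinear:
f(u1) = -8.4240 · (4.1000 − 2.8461) / (2.6000 − 2.8461) = -8.4240 · (1.253900)/(-0.246100) = 42.920982

42.9210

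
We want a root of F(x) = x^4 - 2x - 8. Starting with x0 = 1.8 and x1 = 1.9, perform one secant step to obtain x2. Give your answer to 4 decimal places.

F(1.8) = -1.102400, F(1.9) = 1.232100
x2 = 1.900000 − 1.232100·(1.900000 − 1.800000) / (1.232100 − (-1.102400)) = 1.900000 − (0.123210)/(2.334500) = 1.847222

1.8472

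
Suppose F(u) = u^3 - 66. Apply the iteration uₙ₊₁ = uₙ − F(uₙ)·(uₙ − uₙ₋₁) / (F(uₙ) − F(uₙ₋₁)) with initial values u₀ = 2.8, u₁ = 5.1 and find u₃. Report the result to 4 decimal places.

F(2.8) = -44.048000, F(5.1) = 66.651000
u₂ = 5.100000 − 66.651000·(5.100000 − 2.800000) / (66.651000 − (-44.048000)) = 5.100000 − (153.297300)/(110.699000) = 3.715188
F(3.715188) = -14.720663
u₃ = 3.715188 − (-14.720663)·(3.715188 − 5.100000) / (-14.720663 − 66.651000) = 3.715188 − (20.385351)/(-81.371663) = 3.965710

3.9657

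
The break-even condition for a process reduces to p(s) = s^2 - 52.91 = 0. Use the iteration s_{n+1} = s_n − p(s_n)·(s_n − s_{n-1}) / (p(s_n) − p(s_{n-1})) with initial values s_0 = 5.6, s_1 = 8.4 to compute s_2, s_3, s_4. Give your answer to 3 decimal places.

p(5.6) = -21.55000, p(8.4) = 17.65000
s_2 = 8.40000 − 17.65000·(8.40000 − 5.60000) / (17.65000 − (-21.55000)) = 8.40000 − (49.42000)/(39.20000) = 7.13929
p(7.13929) = -1.94060
s_3 = 7.13929 − (-1.94060)·(7.13929 − 8.40000) / (-1.94060 − 17.65000) = 7.13929 − (2.44654)/(-19.59060) = 7.26417
p(7.26417) = -0.14185
s_4 = 7.26417 − (-0.14185)·(7.26417 − 7.13929) / (-0.14185 − (-1.94060)) = 7.26417 − (-0.01771)/(1.79875) = 7.27402

7.139, 7.264, 7.274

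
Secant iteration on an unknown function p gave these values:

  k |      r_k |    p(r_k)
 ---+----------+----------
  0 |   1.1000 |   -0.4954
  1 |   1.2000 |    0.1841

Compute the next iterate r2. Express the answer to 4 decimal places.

r2 = 1.2000 − 0.1841·(1.2000 − 1.1000) / (0.1841 − (-0.4954))
   = 1.2000 − (0.018410)/(0.679500) = 1.172907

1.1729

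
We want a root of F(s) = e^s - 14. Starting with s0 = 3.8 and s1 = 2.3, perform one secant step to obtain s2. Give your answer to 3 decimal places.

2.474

F(3.8) = 30.70118, F(2.3) = -4.02582
s2 = 2.30000 − (-4.02582)·(2.30000 − 3.80000) / (-4.02582 − 30.70118) = 2.30000 − (6.03873)/(-34.72700) = 2.47389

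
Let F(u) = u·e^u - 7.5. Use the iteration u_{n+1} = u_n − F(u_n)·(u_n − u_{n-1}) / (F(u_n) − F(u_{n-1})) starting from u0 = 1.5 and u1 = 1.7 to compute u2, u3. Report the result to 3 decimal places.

1.560, 1.566

F(1.5) = -0.77747, F(1.7) = 1.80571
u2 = 1.70000 − 1.80571·(1.70000 − 1.50000) / (1.80571 − (-0.77747)) = 1.70000 − (0.36114)/(2.58318) = 1.56019
F(1.56019) = -0.07387
u3 = 1.56019 − (-0.07387)·(1.56019 − 1.70000) / (-0.07387 − 1.80571) = 1.56019 − (0.01033)/(-1.87958) = 1.56569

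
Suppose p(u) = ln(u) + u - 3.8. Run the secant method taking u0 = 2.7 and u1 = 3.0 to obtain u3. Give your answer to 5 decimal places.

p(2.7) = -0.1067482, p(3.0) = 0.2986123
u2 = 3.0000000 − 0.2986123·(3.0000000 − 2.7000000) / (0.2986123 − (-0.1067482)) = 3.0000000 − (0.0895837)/(0.4053605) = 2.7790024
p(2.7790024) = 0.0010945
u3 = 2.7790024 − 0.0010945·(2.7790024 − 3.0000000) / (0.0010945 − 0.2986123) = 2.7790024 − (-0.0002419)/(-0.2975178) = 2.7781895

2.77819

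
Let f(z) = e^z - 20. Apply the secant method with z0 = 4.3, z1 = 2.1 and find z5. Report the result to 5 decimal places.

f(4.3) = 53.6997937, f(2.1) = -11.8338301
z2 = 2.1000000 − (-11.8338301)·(2.1000000 − 4.3000000) / (-11.8338301 − 53.6997937) = 2.1000000 − (26.0344262)/(-65.5336238) = 2.4972682
f(2.4972682) = -7.8507405
z3 = 2.4972682 − (-7.8507405)·(2.4972682 − 2.1000000) / (-7.8507405 − (-11.8338301)) = 2.4972682 − (-3.1188497)/(3.9830896) = 3.2802910
f(3.2802910) = 6.5835063
z4 = 3.2802910 − 6.5835063·(3.2802910 − 2.4972682) / (6.5835063 − (-7.8507405)) = 3.2802910 − (5.1550351)/(14.4342468) = 2.9231518
f(2.9231518) = -1.4001824
z5 = 2.9231518 − (-1.4001824)·(2.9231518 − 3.2802910) / (-1.4001824 − 6.5835063) = 2.9231518 − (0.5000600)/(-7.9836887) = 2.9857870

2.98579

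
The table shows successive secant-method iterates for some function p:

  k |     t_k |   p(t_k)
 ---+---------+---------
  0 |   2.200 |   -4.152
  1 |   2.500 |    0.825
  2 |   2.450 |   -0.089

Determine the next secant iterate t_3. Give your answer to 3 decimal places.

2.455

t_3 = 2.450 − (-0.089)·(2.450 − 2.500) / (-0.089 − 0.825)
   = 2.450 − (0.00445)/(-0.91400) = 2.45487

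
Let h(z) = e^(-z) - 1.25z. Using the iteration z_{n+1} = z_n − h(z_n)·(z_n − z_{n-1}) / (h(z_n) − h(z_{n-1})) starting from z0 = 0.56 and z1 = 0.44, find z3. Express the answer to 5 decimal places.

h(0.56) = -0.1287909, h(0.44) = 0.0940364
z2 = 0.4400000 − 0.0940364·(0.4400000 − 0.5600000) / (0.0940364 − (-0.1287909)) = 0.4400000 − (-0.0112844)/(0.2228274) = 0.4906418
h(0.4906418) = -0.0010688
z3 = 0.4906418 − (-0.0010688)·(0.4906418 − 0.4400000) / (-0.0010688 − 0.0940364) = 0.4906418 − (-0.0000541)/(-0.0951053) = 0.4900726

0.49007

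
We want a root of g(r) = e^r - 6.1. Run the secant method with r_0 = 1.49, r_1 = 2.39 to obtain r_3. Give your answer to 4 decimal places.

g(1.49) = -1.662904, g(2.39) = 4.813494
r_2 = 2.390000 − 4.813494·(2.390000 − 1.490000) / (4.813494 − (-1.662904)) = 2.390000 − (4.332145)/(6.476398) = 1.721087
g(1.721087) = -0.509396
r_3 = 1.721087 − (-0.509396)·(1.721087 − 2.390000) / (-0.509396 − 4.813494) = 1.721087 − (0.340741)/(-5.322890) = 1.785102

1.7851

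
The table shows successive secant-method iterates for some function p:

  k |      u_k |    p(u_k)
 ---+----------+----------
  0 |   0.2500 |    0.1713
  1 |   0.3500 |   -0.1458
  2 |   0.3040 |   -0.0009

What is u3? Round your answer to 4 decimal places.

0.3037

u3 = 0.3040 − (-0.0009)·(0.3040 − 0.3500) / (-0.0009 − (-0.1458))
   = 0.3040 − (0.000041)/(0.144900) = 0.303714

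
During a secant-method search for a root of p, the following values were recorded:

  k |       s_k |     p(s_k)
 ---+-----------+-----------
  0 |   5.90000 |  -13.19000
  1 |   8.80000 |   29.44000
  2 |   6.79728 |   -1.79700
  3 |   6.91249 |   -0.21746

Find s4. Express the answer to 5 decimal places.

s4 = 6.91249 − (-0.21746)·(6.91249 − 6.79728) / (-0.21746 − (-1.79700))
   = 6.91249 − (-0.0250536)/(1.5795400) = 6.9283513

6.92835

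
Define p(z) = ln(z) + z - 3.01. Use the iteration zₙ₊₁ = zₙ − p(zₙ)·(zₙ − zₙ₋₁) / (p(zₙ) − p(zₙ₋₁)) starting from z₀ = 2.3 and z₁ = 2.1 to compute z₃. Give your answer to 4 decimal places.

p(2.3) = 0.122909, p(2.1) = -0.168063
z₂ = 2.100000 − (-0.168063)·(2.100000 − 2.300000) / (-0.168063 − 0.122909) = 2.100000 − (0.033613)/(-0.290972) = 2.215518
p(2.215518) = 0.001005
z₃ = 2.215518 − 0.001005·(2.215518 − 2.100000) / (0.001005 − (-0.168063)) = 2.215518 − (0.000116)/(0.169067) = 2.214832

2.2148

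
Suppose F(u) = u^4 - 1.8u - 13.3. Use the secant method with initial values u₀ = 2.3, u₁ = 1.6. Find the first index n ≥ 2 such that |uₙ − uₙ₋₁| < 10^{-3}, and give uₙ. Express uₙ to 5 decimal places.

n = 6, uₙ = 2.02912

F(2.3) = 10.5441000, F(1.6) = -9.6264000
u₂ = 1.6000000 − (-9.6264000)·(-0.7000000)/(-20.1705000) = 1.9340760;  |Δ| = 0.3340760
F(1.9340760) = -2.7888745
u₃ = 1.9340760 − (-2.7888745)·(0.3340760)/(6.8375255) = 2.0703382;  |Δ| = 0.1362622
F(2.0703382) = 1.3457602
u₄ = 2.0703382 − 1.3457602·(0.1362622)/(4.1346347) = 2.0259869;  |Δ| = 0.0443512
F(2.0259869) = -0.0988463
u₅ = 2.0259869 − (-0.0988463)·(-0.0443512)/(-1.4446065) = 2.0290216;  |Δ| = 0.0030347
F(2.0290216) = -0.0031363
u₆ = 2.0290216 − (-0.0031363)·(0.0030347)/(0.0957100) = 2.0291211;  |Δ| = 0.0000994
|u₆ − u₅| = 0.0000994 < 10^{-3}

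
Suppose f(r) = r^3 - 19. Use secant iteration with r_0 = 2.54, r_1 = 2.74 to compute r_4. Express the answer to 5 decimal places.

2.66840

f(2.54) = -2.6129360, f(2.74) = 1.5708240
r_2 = 2.7400000 − 1.5708240·(2.7400000 − 2.5400000) / (1.5708240 − (-2.6129360)) = 2.7400000 − (0.3141648)/(4.1837600) = 2.6649085
f(2.6649085) = -0.0745198
r_3 = 2.6649085 − (-0.0745198)·(2.6649085 − 2.7400000) / (-0.0745198 − 1.5708240) = 2.6649085 − (0.0055958)/(-1.6453438) = 2.6683095
f(2.6683095) = -0.0019684
r_4 = 2.6683095 − (-0.0019684)·(2.6683095 − 2.6649085) / (-0.0019684 − (-0.0745198)) = 2.6683095 − (-0.0000067)/(0.0725514) = 2.6684018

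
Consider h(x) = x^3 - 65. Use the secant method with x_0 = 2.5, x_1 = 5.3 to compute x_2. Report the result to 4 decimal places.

3.5375

h(2.5) = -49.375000, h(5.3) = 83.877000
x_2 = 5.300000 − 83.877000·(5.300000 − 2.500000) / (83.877000 − (-49.375000)) = 5.300000 − (234.855600)/(133.252000) = 3.537508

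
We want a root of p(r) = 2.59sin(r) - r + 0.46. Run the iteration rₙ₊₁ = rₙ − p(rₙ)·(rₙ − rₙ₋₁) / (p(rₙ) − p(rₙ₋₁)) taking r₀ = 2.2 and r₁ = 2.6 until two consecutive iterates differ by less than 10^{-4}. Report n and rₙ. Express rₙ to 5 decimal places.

n = 5, rₙ = 2.33314

p(2.2) = 0.3540057, p(2.6) = -0.8048514
r₂ = 2.6000000 − (-0.8048514)·(0.4000000)/(-1.1588571) = 2.3221913;  |Δ| = 0.2778087
p(2.3221913) = 0.0304182
r₃ = 2.3221913 − 0.0304182·(-0.2778087)/(0.8352697) = 2.3323083;  |Δ| = 0.0101170
p(2.3323083) = 0.0023169
r₄ = 2.3323083 − 0.0023169·(0.0101170)/(-0.0281014) = 2.3331425;  |Δ| = 0.0008341
p(2.3331425) = -0.0000086
r₅ = 2.3331425 − (-0.0000086)·(0.0008341)/(-0.0023255) = 2.3331394;  |Δ| = 0.0000031
|r₅ − r₄| = 0.0000031 < 10^{-4}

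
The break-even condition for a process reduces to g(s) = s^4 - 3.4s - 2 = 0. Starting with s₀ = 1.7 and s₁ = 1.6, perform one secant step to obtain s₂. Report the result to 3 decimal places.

1.661

g(1.7) = 0.57210, g(1.6) = -0.88640
s₂ = 1.60000 − (-0.88640)·(1.60000 − 1.70000) / (-0.88640 − 0.57210) = 1.60000 − (0.08864)/(-1.45850) = 1.66077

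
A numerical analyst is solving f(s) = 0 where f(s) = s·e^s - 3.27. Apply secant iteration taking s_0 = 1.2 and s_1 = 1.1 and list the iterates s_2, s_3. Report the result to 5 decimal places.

f(1.2) = 0.7141403, f(1.1) = 0.0345826
s_2 = 1.1000000 − 0.0345826·(1.1000000 − 1.2000000) / (0.0345826 − 0.7141403) = 1.1000000 − (-0.0034583)/(-0.6795577) = 1.0949110
f(1.0949110) = 0.0025978
s_3 = 1.0949110 − 0.0025978·(1.0949110 − 1.1000000) / (0.0025978 − 0.0345826) = 1.0949110 − (-0.0000132)/(-0.0319848) = 1.0944977

1.09491, 1.09450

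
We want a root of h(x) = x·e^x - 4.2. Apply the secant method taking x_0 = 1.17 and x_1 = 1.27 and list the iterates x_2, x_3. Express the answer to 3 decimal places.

1.227, 1.229

h(1.17) = -0.43027, h(1.27) = 0.32228
x_2 = 1.27000 − 0.32228·(1.27000 − 1.17000) / (0.32228 − (-0.43027)) = 1.27000 − (0.03223)/(0.75255) = 1.22717
h(1.22717) = -0.01340
x_3 = 1.22717 − (-0.01340)·(1.22717 − 1.27000) / (-0.01340 − 0.32228) = 1.22717 − (0.00057)/(-0.33568) = 1.22888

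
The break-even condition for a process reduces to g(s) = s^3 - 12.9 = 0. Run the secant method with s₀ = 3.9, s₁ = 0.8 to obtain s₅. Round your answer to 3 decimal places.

2.109

g(3.9) = 46.41900, g(0.8) = -12.38800
s₂ = 0.80000 − (-12.38800)·(0.80000 − 3.90000) / (-12.38800 − 46.41900) = 0.80000 − (38.40280)/(-58.80700) = 1.45303
g(1.45303) = -9.83222
s₃ = 1.45303 − (-9.83222)·(1.45303 − 0.80000) / (-9.83222 − (-12.38800)) = 1.45303 − (-6.42074)/(2.55578) = 3.96527
g(3.96527) = 49.44746
s₄ = 3.96527 − 49.44746·(3.96527 − 1.45303) / (49.44746 − (-9.83222)) = 3.96527 − (124.22392)/(59.27968) = 1.86972
g(1.86972) = -6.36379
s₅ = 1.86972 − (-6.36379)·(1.86972 − 3.96527) / (-6.36379 − 49.44746) = 1.86972 − (13.33567)/(-55.81125) = 2.10866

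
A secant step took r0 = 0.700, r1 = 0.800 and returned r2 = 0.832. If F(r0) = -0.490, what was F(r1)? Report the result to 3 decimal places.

-0.119

The secant line through (0.700, -0.490) and (0.800, F(r1)) crosses zero at r2 = 0.832.
So (0.700, -0.490), (0.800, F(r1)), (0.832, 0) are collinear:
F(r1) = -0.490 · (0.800 − 0.832) / (0.700 − 0.832) = -0.490 · (-0.03200)/(-0.13200) = -0.11879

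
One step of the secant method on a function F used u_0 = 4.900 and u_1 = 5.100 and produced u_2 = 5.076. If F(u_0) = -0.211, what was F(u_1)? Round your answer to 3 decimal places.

0.029

The secant line through (4.900, -0.211) and (5.100, F(u_1)) crosses zero at u_2 = 5.076.
So (4.900, -0.211), (5.100, F(u_1)), (5.076, 0) are collinear:
F(u_1) = -0.211 · (5.100 − 5.076) / (4.900 − 5.076) = -0.211 · (0.02400)/(-0.17600) = 0.02877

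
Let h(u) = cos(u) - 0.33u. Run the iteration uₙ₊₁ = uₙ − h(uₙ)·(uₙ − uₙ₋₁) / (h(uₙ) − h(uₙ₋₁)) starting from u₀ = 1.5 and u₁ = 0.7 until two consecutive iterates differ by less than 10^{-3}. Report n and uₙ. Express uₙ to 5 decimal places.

h(1.5) = -0.4242628, h(0.7) = 0.5338422
u₂ = 0.7000000 − 0.5338422·(-0.8000000)/(0.9581050) = 1.1457484;  |Δ| = 0.4457484
h(1.1457484) = 0.0342675
u₃ = 1.1457484 − 0.0342675·(0.4457484)/(-0.4995747) = 1.1763238;  |Δ| = 0.0305754
h(1.1763238) = -0.0038655
u₄ = 1.1763238 − (-0.0038655)·(0.0305754)/(-0.0381330) = 1.1732243;  |Δ| = 0.0030994
h(1.1732243) = 0.0000168
u₅ = 1.1732243 − 0.0000168·(-0.0030994)/(0.0038823) = 1.1732378;  |Δ| = 0.0000134
|u₅ − u₄| = 0.0000134 < 10^{-3}

n = 5, uₙ = 1.17324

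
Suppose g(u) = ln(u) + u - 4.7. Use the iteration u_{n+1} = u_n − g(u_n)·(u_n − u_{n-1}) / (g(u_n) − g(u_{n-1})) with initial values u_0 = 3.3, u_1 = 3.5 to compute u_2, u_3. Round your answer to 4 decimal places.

3.4592, 3.4590

g(3.3) = -0.206078, g(3.5) = 0.052763
u_2 = 3.500000 − 0.052763·(3.500000 − 3.300000) / (0.052763 − (-0.206078)) = 3.500000 − (0.010553)/(0.258841) = 3.459231
g(3.459231) = 0.000278
u_3 = 3.459231 − 0.000278·(3.459231 − 3.500000) / (0.000278 − 0.052763) = 3.459231 − (-0.000011)/(-0.052485) = 3.459016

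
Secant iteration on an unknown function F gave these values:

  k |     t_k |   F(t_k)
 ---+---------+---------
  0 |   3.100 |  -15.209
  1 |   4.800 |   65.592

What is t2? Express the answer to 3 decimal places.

3.420

t2 = 4.800 − 65.592·(4.800 − 3.100) / (65.592 − (-15.209))
   = 4.800 − (111.50640)/(80.80100) = 3.41999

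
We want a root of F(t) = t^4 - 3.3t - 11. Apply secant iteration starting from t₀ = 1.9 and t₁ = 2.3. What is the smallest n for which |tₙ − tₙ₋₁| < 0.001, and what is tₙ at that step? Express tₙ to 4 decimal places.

F(1.9) = -4.237900, F(2.3) = 9.394100
t₂ = 2.300000 − 9.394100·(0.400000)/(13.632000) = 2.024352;  |Δ| = 0.275648
F(2.024352) = -0.886763
t₃ = 2.024352 − (-0.886763)·(-0.275648)/(-10.280863) = 2.048127;  |Δ| = 0.023776
F(2.048127) = -0.162261
t₄ = 2.048127 − (-0.162261)·(0.023776)/(0.724502) = 2.053452;  |Δ| = 0.005325
F(2.053452) = 0.003877
t₅ = 2.053452 − 0.003877·(0.005325)/(0.166138) = 2.053328;  |Δ| = 0.000124
|t₅ − t₄| = 0.000124 < 0.001

n = 5, tₙ = 2.0533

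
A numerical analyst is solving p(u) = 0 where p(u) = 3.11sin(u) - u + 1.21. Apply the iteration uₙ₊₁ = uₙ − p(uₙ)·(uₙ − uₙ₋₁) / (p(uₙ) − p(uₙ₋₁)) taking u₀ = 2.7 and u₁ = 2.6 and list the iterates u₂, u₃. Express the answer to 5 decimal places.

p(2.7) = -0.1608486, p(2.6) = 0.2132093
u₂ = 2.6000000 − 0.2132093·(2.6000000 − 2.7000000) / (0.2132093 − (-0.1608486)) = 2.6000000 − (-0.0213209)/(0.3740578) = 2.6569990
p(2.6569990) = 0.0017908
u₃ = 2.6569990 − 0.0017908·(2.6569990 − 2.6000000) / (0.0017908 − 0.2132093) = 2.6569990 − (0.0001021)/(-0.2114184) = 2.6574818

2.65700, 2.65748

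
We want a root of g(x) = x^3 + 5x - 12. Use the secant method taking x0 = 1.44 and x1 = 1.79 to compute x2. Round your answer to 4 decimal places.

g(1.44) = -1.814016, g(1.79) = 2.685339
x2 = 1.790000 − 2.685339·(1.790000 − 1.440000) / (2.685339 − (-1.814016)) = 1.790000 − (0.939869)/(4.499355) = 1.581110

1.5811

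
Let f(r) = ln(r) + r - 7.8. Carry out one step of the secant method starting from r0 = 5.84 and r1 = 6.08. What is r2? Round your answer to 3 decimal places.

6.007

f(5.84) = -0.19527, f(6.08) = 0.08500
r2 = 6.08000 − 0.08500·(6.08000 − 5.84000) / (0.08500 − (-0.19527)) = 6.08000 − (0.02040)/(0.28027) = 6.00721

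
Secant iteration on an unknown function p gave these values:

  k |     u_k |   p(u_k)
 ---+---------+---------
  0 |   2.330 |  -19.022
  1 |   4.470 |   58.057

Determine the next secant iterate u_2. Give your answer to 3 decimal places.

2.858

u_2 = 4.470 − 58.057·(4.470 − 2.330) / (58.057 − (-19.022))
   = 4.470 − (124.24198)/(77.07900) = 2.85812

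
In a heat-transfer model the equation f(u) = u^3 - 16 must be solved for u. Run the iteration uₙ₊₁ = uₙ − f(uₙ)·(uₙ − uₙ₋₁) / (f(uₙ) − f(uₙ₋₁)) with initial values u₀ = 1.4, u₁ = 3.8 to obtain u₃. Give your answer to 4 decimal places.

f(1.4) = -13.256000, f(3.8) = 38.872000
u₂ = 3.800000 − 38.872000·(3.800000 − 1.400000) / (38.872000 − (-13.256000)) = 3.800000 − (93.292800)/(52.128000) = 2.010313
f(2.010313) = -7.875604
u₃ = 2.010313 − (-7.875604)·(2.010313 − 3.800000) / (-7.875604 − 38.872000) = 2.010313 − (14.094865)/(-46.747604) = 2.311823

2.3118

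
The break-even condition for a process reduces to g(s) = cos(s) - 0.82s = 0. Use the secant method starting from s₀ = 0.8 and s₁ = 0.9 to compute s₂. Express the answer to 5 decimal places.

g(0.8) = 0.0407067, g(0.9) = -0.1163900
s₂ = 0.9000000 − (-0.1163900)·(0.9000000 − 0.8000000) / (-0.1163900 − 0.0407067) = 0.9000000 − (-0.0116390)/(-0.1570967) = 0.8259119

0.82591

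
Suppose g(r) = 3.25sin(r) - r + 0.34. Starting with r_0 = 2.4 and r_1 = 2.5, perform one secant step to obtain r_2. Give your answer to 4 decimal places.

g(2.4) = 0.135255, g(2.5) = -0.214966
r_2 = 2.500000 − (-0.214966)·(2.500000 − 2.400000) / (-0.214966 − 0.135255) = 2.500000 − (-0.021497)/(-0.350221) = 2.438620

2.4386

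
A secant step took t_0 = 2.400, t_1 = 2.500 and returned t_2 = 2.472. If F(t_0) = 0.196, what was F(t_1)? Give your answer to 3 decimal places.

-0.076

The secant line through (2.400, 0.196) and (2.500, F(t_1)) crosses zero at t_2 = 2.472.
So (2.400, 0.196), (2.500, F(t_1)), (2.472, 0) are collinear:
F(t_1) = 0.196 · (2.500 − 2.472) / (2.400 − 2.472) = 0.196 · (0.02800)/(-0.07200) = -0.07622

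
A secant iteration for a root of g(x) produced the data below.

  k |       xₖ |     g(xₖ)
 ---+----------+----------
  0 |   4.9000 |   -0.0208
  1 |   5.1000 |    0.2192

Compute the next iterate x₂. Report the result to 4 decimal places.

x₂ = 5.1000 − 0.2192·(5.1000 − 4.9000) / (0.2192 − (-0.0208))
   = 5.1000 − (0.043840)/(0.240000) = 4.917333

4.9173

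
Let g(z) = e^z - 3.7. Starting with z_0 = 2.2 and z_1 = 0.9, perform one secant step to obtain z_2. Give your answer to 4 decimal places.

1.1456

g(2.2) = 5.325013, g(0.9) = -1.240397
z_2 = 0.900000 − (-1.240397)·(0.900000 − 2.200000) / (-1.240397 − 5.325013) = 0.900000 − (1.612516)/(-6.565410) = 1.145608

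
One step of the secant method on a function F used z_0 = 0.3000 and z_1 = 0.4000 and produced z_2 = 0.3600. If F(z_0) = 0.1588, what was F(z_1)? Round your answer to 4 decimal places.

-0.1059

The secant line through (0.3000, 0.1588) and (0.4000, F(z_1)) crosses zero at z_2 = 0.3600.
So (0.3000, 0.1588), (0.4000, F(z_1)), (0.3600, 0) are collinear:
F(z_1) = 0.1588 · (0.4000 − 0.3600) / (0.3000 − 0.3600) = 0.1588 · (0.040000)/(-0.060000) = -0.105867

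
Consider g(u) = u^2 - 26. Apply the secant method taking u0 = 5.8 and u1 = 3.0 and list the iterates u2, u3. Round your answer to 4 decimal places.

g(5.8) = 7.640000, g(3.0) = -17.000000
u2 = 3.000000 − (-17.000000)·(3.000000 − 5.800000) / (-17.000000 − 7.640000) = 3.000000 − (47.600000)/(-24.640000) = 4.931818
g(4.931818) = -1.677169
u3 = 4.931818 − (-1.677169)·(4.931818 − 3.000000) / (-1.677169 − (-17.000000)) = 4.931818 − (-3.239986)/(15.322831) = 5.143266

4.9318, 5.1433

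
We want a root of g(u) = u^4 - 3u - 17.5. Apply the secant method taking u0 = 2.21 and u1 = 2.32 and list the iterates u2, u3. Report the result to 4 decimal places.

2.2163, 2.2168

g(2.21) = -0.275567, g(2.32) = 4.510230
u2 = 2.320000 − 4.510230·(2.320000 − 2.210000) / (4.510230 − (-0.275567)) = 2.320000 − (0.496125)/(4.785797) = 2.216334
g(2.216334) = -0.019925
u3 = 2.216334 − (-0.019925)·(2.216334 − 2.320000) / (-0.019925 − 4.510230) = 2.216334 − (0.002066)/(-4.530155) = 2.216790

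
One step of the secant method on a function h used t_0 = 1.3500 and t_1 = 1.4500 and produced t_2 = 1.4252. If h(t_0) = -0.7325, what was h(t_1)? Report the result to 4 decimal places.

The secant line through (1.3500, -0.7325) and (1.4500, h(t_1)) crosses zero at t_2 = 1.4252.
So (1.3500, -0.7325), (1.4500, h(t_1)), (1.4252, 0) are collinear:
h(t_1) = -0.7325 · (1.4500 − 1.4252) / (1.3500 − 1.4252) = -0.7325 · (0.024800)/(-0.075200) = 0.241569

0.2416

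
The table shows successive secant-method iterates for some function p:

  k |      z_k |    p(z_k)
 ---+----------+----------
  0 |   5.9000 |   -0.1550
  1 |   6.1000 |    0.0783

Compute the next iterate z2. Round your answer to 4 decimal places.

z2 = 6.1000 − 0.0783·(6.1000 − 5.9000) / (0.0783 − (-0.1550))
   = 6.1000 − (0.015660)/(0.233300) = 6.032876

6.0329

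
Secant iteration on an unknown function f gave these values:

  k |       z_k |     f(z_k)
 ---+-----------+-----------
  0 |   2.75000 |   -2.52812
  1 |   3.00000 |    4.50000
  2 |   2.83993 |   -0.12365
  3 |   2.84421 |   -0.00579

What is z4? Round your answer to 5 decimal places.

2.84442

z4 = 2.84421 − (-0.00579)·(2.84421 − 2.83993) / (-0.00579 − (-0.12365))
   = 2.84421 − (-0.0000248)/(0.1178600) = 2.8444203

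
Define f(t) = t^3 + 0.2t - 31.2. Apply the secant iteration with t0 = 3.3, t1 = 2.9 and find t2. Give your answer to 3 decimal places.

3.114

f(3.3) = 5.39700, f(2.9) = -6.23100
t2 = 2.90000 − (-6.23100)·(2.90000 − 3.30000) / (-6.23100 − 5.39700) = 2.90000 − (2.49240)/(-11.62800) = 3.11434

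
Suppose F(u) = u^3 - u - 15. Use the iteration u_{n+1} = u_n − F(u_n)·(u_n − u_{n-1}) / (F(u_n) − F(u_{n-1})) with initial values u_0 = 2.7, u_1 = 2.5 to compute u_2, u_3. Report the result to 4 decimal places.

2.5972, 2.6014

F(2.7) = 1.983000, F(2.5) = -1.875000
u_2 = 2.500000 − (-1.875000)·(2.500000 − 2.700000) / (-1.875000 − 1.983000) = 2.500000 − (0.375000)/(-3.858000) = 2.597201
F(2.597201) = -0.077911
u_3 = 2.597201 − (-0.077911)·(2.597201 − 2.500000) / (-0.077911 − (-1.875000)) = 2.597201 − (-0.007573)/(1.797089) = 2.601415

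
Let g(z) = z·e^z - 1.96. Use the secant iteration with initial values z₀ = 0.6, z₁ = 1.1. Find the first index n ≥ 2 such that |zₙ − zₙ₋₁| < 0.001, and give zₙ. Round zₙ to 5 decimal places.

g(0.6) = -0.8667287, g(1.1) = 1.3445826
z₂ = 1.1000000 − 1.3445826·(0.5000000)/(2.2113113) = 0.7959762;  |Δ| = 0.3040238
g(0.7959762) = -0.1956362
z₃ = 0.7959762 − (-0.1956362)·(-0.3040238)/(-1.5402188) = 0.8345928;  |Δ| = 0.0386166
g(0.8345928) = -0.0372018
z₄ = 0.8345928 − (-0.0372018)·(0.0386166)/(0.1584344) = 0.8436604;  |Δ| = 0.0090675
g(0.8436604) = 0.0013933
z₅ = 0.8436604 − 0.0013933·(0.0090675)/(0.0385951) = 0.8433330;  |Δ| = 0.0003273
|z₅ − z₄| = 0.0003273 < 0.001

n = 5, zₙ = 0.84333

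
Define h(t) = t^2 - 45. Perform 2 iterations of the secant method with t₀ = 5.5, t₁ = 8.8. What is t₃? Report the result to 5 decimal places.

h(5.5) = -14.7500000, h(8.8) = 32.4400000
t₂ = 8.8000000 − 32.4400000·(8.8000000 − 5.5000000) / (32.4400000 − (-14.7500000)) = 8.8000000 − (107.0520000)/(47.1900000) = 6.5314685
h(6.5314685) = -2.3399188
t₃ = 6.5314685 − (-2.3399188)·(6.5314685 − 8.8000000) / (-2.3399188 − 32.4400000) = 6.5314685 − (5.3081795)/(-34.7799188) = 6.6840905

6.68409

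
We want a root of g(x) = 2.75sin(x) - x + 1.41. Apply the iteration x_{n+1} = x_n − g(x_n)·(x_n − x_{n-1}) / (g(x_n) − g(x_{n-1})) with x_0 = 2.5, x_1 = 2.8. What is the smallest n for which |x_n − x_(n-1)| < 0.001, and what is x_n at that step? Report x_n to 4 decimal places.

n = 4, x_n = 2.6669

g(2.5) = 0.555798, g(2.8) = -0.468783
x_2 = 2.800000 − (-0.468783)·(0.300000)/(-1.024581) = 2.662739;  |Δ| = 0.137261
g(2.662739) = 0.014356
x_3 = 2.662739 − 0.014356·(-0.137261)/(0.483138) = 2.666818;  |Δ| = 0.004079
g(2.666818) = 0.000312
x_4 = 2.666818 − 0.000312·(0.004079)/(-0.014044) = 2.666908;  |Δ| = 0.000091
|x_4 − x_3| = 0.000091 < 0.001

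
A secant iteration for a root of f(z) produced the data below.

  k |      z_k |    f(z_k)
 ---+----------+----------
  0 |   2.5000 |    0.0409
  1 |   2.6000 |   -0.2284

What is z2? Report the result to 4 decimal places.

z2 = 2.6000 − (-0.2284)·(2.6000 − 2.5000) / (-0.2284 − 0.0409)
   = 2.6000 − (-0.022840)/(-0.269300) = 2.515188

2.5152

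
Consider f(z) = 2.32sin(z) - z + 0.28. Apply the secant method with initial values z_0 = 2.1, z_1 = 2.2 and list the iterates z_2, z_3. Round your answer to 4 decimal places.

2.1805, 2.1811

f(2.1) = 0.182646, f(2.2) = -0.044288
z_2 = 2.200000 − (-0.044288)·(2.200000 − 2.100000) / (-0.044288 − 0.182646) = 2.200000 − (-0.004429)/(-0.226934) = 2.180484
f(2.180484) = 0.001514
z_3 = 2.180484 − 0.001514·(2.180484 − 2.200000) / (0.001514 − (-0.044288)) = 2.180484 − (-0.000030)/(0.045803) = 2.181129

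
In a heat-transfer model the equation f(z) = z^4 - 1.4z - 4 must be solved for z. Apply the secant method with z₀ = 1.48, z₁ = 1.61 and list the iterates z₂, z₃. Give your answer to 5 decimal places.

1.57524, 1.57850

f(1.48) = -1.2741478, f(1.61) = 0.4649824
z₂ = 1.6100000 − 0.4649824·(1.6100000 − 1.4800000) / (0.4649824 − (-1.2741478)) = 1.6100000 − (0.0604477)/(1.7391303) = 1.5752426
f(1.5752426) = -0.0480476
z₃ = 1.5752426 − (-0.0480476)·(1.5752426 − 1.6100000) / (-0.0480476 − 0.4649824) = 1.5752426 − (0.0016700)/(-0.5130300) = 1.5784978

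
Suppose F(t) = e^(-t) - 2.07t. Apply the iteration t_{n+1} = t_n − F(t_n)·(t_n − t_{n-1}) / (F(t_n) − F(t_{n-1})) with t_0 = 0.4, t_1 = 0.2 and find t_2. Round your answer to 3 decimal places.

F(0.4) = -0.15768, F(0.2) = 0.40473
t_2 = 0.20000 − 0.40473·(0.20000 − 0.40000) / (0.40473 − (-0.15768)) = 0.20000 − (-0.08095)/(0.56241) = 0.34393

0.344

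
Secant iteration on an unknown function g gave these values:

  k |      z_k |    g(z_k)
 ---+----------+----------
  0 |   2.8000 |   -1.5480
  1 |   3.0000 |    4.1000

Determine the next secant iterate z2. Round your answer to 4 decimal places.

2.8548

z2 = 3.0000 − 4.1000·(3.0000 − 2.8000) / (4.1000 − (-1.5480))
   = 3.0000 − (0.820000)/(5.648000) = 2.854816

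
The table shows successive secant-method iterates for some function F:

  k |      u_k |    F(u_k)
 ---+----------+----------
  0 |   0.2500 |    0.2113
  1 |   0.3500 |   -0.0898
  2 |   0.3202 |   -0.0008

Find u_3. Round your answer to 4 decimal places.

0.3199

u_3 = 0.3202 − (-0.0008)·(0.3202 − 0.3500) / (-0.0008 − (-0.0898))
   = 0.3202 − (0.000024)/(0.089000) = 0.319932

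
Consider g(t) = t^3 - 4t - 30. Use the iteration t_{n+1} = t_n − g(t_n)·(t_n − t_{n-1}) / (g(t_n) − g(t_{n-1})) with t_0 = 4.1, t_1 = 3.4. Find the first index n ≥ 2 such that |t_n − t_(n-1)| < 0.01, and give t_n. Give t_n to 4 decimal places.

n = 4, t_n = 3.5340

g(4.1) = 22.521000, g(3.4) = -4.296000
t_2 = 3.400000 − (-4.296000)·(-0.700000)/(-26.817000) = 3.512138;  |Δ| = 0.112138
g(3.512138) = -0.725938
t_3 = 3.512138 − (-0.725938)·(0.112138)/(3.570062) = 3.534940;  |Δ| = 0.022802
g(3.534940) = 0.032145
t_4 = 3.534940 − 0.032145·(0.022802)/(0.758082) = 3.533973;  |Δ| = 0.000967
|t_4 − t_3| = 0.000967 < 0.01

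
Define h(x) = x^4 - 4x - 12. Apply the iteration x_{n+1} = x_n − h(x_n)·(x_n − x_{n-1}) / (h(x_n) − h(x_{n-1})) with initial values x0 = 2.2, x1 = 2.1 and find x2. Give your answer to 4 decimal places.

h(2.2) = 2.625600, h(2.1) = -0.951900
x2 = 2.100000 − (-0.951900)·(2.100000 − 2.200000) / (-0.951900 − 2.625600) = 2.100000 − (0.095190)/(-3.577500) = 2.126608

2.1266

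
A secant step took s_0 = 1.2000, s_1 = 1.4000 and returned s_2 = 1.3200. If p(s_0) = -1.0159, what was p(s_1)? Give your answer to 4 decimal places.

The secant line through (1.2000, -1.0159) and (1.4000, p(s_1)) crosses zero at s_2 = 1.3200.
So (1.2000, -1.0159), (1.4000, p(s_1)), (1.3200, 0) are collinear:
p(s_1) = -1.0159 · (1.4000 − 1.3200) / (1.2000 − 1.3200) = -1.0159 · (0.080000)/(-0.120000) = 0.677267

0.6773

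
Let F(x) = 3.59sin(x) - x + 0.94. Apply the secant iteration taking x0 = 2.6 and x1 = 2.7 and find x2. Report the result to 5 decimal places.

2.64579

F(2.6) = 0.1906499, F(2.7) = -0.2257062
x2 = 2.7000000 − (-0.2257062)·(2.7000000 − 2.6000000) / (-0.2257062 − 0.1906499) = 2.7000000 − (-0.0225706)/(-0.4163562) = 2.6457901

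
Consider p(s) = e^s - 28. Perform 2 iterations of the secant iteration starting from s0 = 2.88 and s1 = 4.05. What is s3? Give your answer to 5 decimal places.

3.28348

p(2.88) = -10.1857268, p(4.05) = 29.3974570
s2 = 4.0500000 − 29.3974570·(4.0500000 − 2.8800000) / (29.3974570 − (-10.1857268)) = 4.0500000 − (34.3950247)/(39.5831839) = 3.1810698
p(3.1810698) = -3.9275080
s3 = 3.1810698 − (-3.9275080)·(3.1810698 − 4.0500000) / (-3.9275080 − 29.3974570) = 3.1810698 − (3.4127304)/(-33.3249650) = 3.2834774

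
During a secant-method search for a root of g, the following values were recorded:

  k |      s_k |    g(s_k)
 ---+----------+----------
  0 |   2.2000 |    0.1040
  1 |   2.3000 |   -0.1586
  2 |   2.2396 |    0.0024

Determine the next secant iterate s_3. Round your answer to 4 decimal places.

2.2405

s_3 = 2.2396 − 0.0024·(2.2396 − 2.3000) / (0.0024 − (-0.1586))
   = 2.2396 − (-0.000145)/(0.161000) = 2.240500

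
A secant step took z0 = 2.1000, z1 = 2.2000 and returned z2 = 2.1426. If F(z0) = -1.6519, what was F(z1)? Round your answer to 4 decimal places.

2.2258

The secant line through (2.1000, -1.6519) and (2.2000, F(z1)) crosses zero at z2 = 2.1426.
So (2.1000, -1.6519), (2.2000, F(z1)), (2.1426, 0) are collinear:
F(z1) = -1.6519 · (2.2000 − 2.1426) / (2.1000 − 2.1426) = -1.6519 · (0.057400)/(-0.042600) = 2.225800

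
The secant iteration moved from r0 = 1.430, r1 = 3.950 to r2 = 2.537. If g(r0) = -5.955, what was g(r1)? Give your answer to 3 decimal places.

The secant line through (1.430, -5.955) and (3.950, g(r1)) crosses zero at r2 = 2.537.
So (1.430, -5.955), (3.950, g(r1)), (2.537, 0) are collinear:
g(r1) = -5.955 · (3.950 − 2.537) / (1.430 − 2.537) = -5.955 · (1.41300)/(-1.10700) = 7.60110

7.601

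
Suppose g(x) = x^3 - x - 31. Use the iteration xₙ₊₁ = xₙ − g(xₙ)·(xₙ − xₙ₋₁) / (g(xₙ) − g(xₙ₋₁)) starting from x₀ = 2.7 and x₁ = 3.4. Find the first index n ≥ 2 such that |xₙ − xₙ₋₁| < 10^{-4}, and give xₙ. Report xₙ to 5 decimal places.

n = 5, xₙ = 3.24745

g(2.7) = -14.0170000, g(3.4) = 4.9040000
x₂ = 3.4000000 − 4.9040000·(0.7000000)/(18.9210000) = 3.2185720;  |Δ| = 0.1814280
g(3.2185720) = -0.8767238
x₃ = 3.2185720 − (-0.8767238)·(-0.1814280)/(-5.7807238) = 3.2460879;  |Δ| = 0.0275160
g(3.2460879) = -0.0417772
x₄ = 3.2460879 − (-0.0417772)·(0.0275160)/(0.8349466) = 3.2474647;  |Δ| = 0.0013768
g(3.2474647) = 0.0003863
x₅ = 3.2474647 − 0.0003863·(0.0013768)/(0.0421636) = 3.2474521;  |Δ| = 0.0000126
|x₅ − x₄| = 0.0000126 < 10^{-4}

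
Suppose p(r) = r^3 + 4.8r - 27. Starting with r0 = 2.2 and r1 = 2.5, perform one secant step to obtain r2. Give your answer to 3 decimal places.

2.471

p(2.2) = -5.79200, p(2.5) = 0.62500
r2 = 2.50000 − 0.62500·(2.50000 − 2.20000) / (0.62500 − (-5.79200)) = 2.50000 − (0.18750)/(6.41700) = 2.47078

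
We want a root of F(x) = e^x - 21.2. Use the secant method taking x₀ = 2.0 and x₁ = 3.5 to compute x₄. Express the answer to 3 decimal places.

F(2.0) = -13.81094, F(3.5) = 11.91545
x₂ = 3.50000 − 11.91545·(3.50000 − 2.00000) / (11.91545 − (-13.81094)) = 3.50000 − (17.87318)/(25.72640) = 2.80526
F(2.80526) = -4.66864
x₃ = 2.80526 − (-4.66864)·(2.80526 − 3.50000) / (-4.66864 − 11.91545) = 2.80526 − (3.24350)/(-16.58409) = 3.00084
F(3.00084) = -1.09763
x₄ = 3.00084 − (-1.09763)·(3.00084 − 2.80526) / (-1.09763 − (-4.66864)) = 3.00084 − (-0.21467)/(3.57101) = 3.06095

3.061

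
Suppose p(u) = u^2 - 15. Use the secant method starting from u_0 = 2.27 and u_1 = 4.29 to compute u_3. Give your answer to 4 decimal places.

3.8677

p(2.27) = -9.847100, p(4.29) = 3.404100
u_2 = 4.290000 − 3.404100·(4.290000 − 2.270000) / (3.404100 − (-9.847100)) = 4.290000 − (6.876282)/(13.251200) = 3.771082
p(3.771082) = -0.778938
u_3 = 3.771082 − (-0.778938)·(3.771082 − 4.290000) / (-0.778938 − 3.404100) = 3.771082 − (0.404205)/(-4.183038) = 3.867712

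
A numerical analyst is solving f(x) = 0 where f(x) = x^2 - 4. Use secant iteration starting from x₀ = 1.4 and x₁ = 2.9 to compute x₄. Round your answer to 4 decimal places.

f(1.4) = -2.040000, f(2.9) = 4.410000
x₂ = 2.900000 − 4.410000·(2.900000 − 1.400000) / (4.410000 − (-2.040000)) = 2.900000 − (6.615000)/(6.450000) = 1.874419
f(1.874419) = -0.486555
x₃ = 1.874419 − (-0.486555)·(1.874419 − 2.900000) / (-0.486555 − 4.410000) = 1.874419 − (0.499002)/(-4.896555) = 1.976327
f(1.976327) = -0.094130
x₄ = 1.976327 − (-0.094130)·(1.976327 − 1.874419) / (-0.094130 − (-0.486555)) = 1.976327 − (-0.009593)/(0.392425) = 2.000772

2.0008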